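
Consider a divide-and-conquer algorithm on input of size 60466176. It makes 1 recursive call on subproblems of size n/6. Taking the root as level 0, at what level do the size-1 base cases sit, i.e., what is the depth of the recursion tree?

For divide and conquer with division factor 6:

Problem sizes at each level:
Level 0: 60466176
Level 1: 10077696
Level 2: 1679616
Level 3: 279936
Level 4: 46656
Level 5: 7776
Level 6: 1296
Level 7: 216
Level 8: 36
Level 9: 6
Level 10: 1

The root is level 0 and the size-1 base case is level 10 (the tree spans levels 0 through 10, i.e. 11 levels counting the root), so the depth is the number of divisions: log_6(60466176) = 10

The recursion tree depth is log_6(60466176) = 10. At each level, the problem size is divided by 6, so it takes 10 divisions to reduce to a base case of size 1. The algorithm makes 1 recursive call at each level.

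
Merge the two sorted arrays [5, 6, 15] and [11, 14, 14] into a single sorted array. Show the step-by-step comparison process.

Merging process:

Compare 5 vs 11: take 5 from left. Merged: [5]
Compare 6 vs 11: take 6 from left. Merged: [5, 6]
Compare 15 vs 11: take 11 from right. Merged: [5, 6, 11]
Compare 15 vs 14: take 14 from right. Merged: [5, 6, 11, 14]
Compare 15 vs 14: take 14 from right. Merged: [5, 6, 11, 14, 14]
Append remaining from left: [15]. Merged: [5, 6, 11, 14, 14, 15]

Final merged array: [5, 6, 11, 14, 14, 15]
Total comparisons: 5

The merged array is [5, 6, 11, 14, 14, 15], requiring 5 comparisons. The merge step runs in O(n) time where n is the total number of elements.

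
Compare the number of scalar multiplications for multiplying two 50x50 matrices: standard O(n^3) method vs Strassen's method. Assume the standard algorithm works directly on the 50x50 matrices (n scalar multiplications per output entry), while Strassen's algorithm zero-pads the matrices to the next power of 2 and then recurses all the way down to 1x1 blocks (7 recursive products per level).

Matrix multiplication for 50x50 matrices:

Strassen's algorithm requires power-of-2 dimensions. Pad 50x50 to 64x64 (next power of 2).

Standard algorithm: 50^3 = 125000 multiplications
Strassen's algorithm: 7^(log2(64)) = 7^6 = 117649 multiplications
Savings: 125000 - 117649 = 7351 multiplications

Standard: 125000 multiplications (50^3). Strassen: 117649 multiplications (7^6, after padding to 64x64). Strassen reduces 8 recursive multiplications to 7 at each level.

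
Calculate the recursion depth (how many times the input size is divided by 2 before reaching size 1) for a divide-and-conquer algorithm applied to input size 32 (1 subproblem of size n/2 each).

For divide and conquer with division factor 2:

Problem sizes at each level:
Level 0: 32
Level 1: 16
Level 2: 8
Level 3: 4
Level 4: 2
Level 5: 1

The root is level 0 and the size-1 base case is level 5 (the tree spans levels 0 through 5, i.e. 6 levels counting the root), so the depth is the number of divisions: log_2(32) = 5

The recursion tree depth is log_2(32) = 5. At each level, the problem size is divided by 2, so it takes 5 divisions to reduce to a base case of size 1. The algorithm makes 1 recursive call at each level.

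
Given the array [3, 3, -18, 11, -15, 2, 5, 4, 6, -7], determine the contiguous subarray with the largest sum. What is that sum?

Using Kadane's algorithm on [3, 3, -18, 11, -15, 2, 5, 4, 6, -7]:

Scanning through the array:
Position 1 (value 3): max_ending_here = 6, max_so_far = 6
Position 2 (value -18): max_ending_here = -12, max_so_far = 6
Position 3 (value 11): max_ending_here = 11, max_so_far = 11
Position 4 (value -15): max_ending_here = -4, max_so_far = 11
Position 5 (value 2): max_ending_here = 2, max_so_far = 11
Position 6 (value 5): max_ending_here = 7, max_so_far = 11
Position 7 (value 4): max_ending_here = 11, max_so_far = 11
Position 8 (value 6): max_ending_here = 17, max_so_far = 17
Position 9 (value -7): max_ending_here = 10, max_so_far = 17

Maximum subarray: [2, 5, 4, 6]
Maximum sum: 17

The maximum subarray is [2, 5, 4, 6] with sum 17. This subarray runs from index 5 to index 8.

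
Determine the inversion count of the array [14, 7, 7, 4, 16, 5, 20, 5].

Finding inversions in [14, 7, 7, 4, 16, 5, 20, 5]:

(0, 1): arr[0]=14 > arr[1]=7
(0, 2): arr[0]=14 > arr[2]=7
(0, 3): arr[0]=14 > arr[3]=4
(0, 5): arr[0]=14 > arr[5]=5
(0, 7): arr[0]=14 > arr[7]=5
(1, 3): arr[1]=7 > arr[3]=4
(1, 5): arr[1]=7 > arr[5]=5
(1, 7): arr[1]=7 > arr[7]=5
(2, 3): arr[2]=7 > arr[3]=4
(2, 5): arr[2]=7 > arr[5]=5
(2, 7): arr[2]=7 > arr[7]=5
(4, 5): arr[4]=16 > arr[5]=5
(4, 7): arr[4]=16 > arr[7]=5
(6, 7): arr[6]=20 > arr[7]=5

Total inversions: 14

The array has 14 inversion(s): (0,1), (0,2), (0,3), (0,5), (0,7), (1,3), (1,5), (1,7), (2,3), (2,5), (2,7), (4,5), (4,7), (6,7). Each pair (i,j) satisfies i < j and arr[i] > arr[j].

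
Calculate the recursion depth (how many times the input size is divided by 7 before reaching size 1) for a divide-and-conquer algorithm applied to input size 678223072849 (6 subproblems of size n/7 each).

For divide and conquer with division factor 7:

Problem sizes at each level:
Level 0: 678223072849
Level 1: 96889010407
Level 2: 13841287201
Level 3: 1977326743
Level 4: 282475249
Level 5: 40353607
Level 6: 5764801
Level 7: 823543
Level 8: 117649
Level 9: 16807
Level 10: 2401
Level 11: 343
Level 12: 49
Level 13: 7
Level 14: 1

The root is level 0 and the size-1 base case is level 14 (the tree spans levels 0 through 14, i.e. 15 levels counting the root), so the depth is the number of divisions: log_7(678223072849) = 14

The recursion tree depth is log_7(678223072849) = 14. At each level, the problem size is divided by 7, so it takes 14 divisions to reduce to a base case of size 1. The algorithm makes 6 recursive calls at each level.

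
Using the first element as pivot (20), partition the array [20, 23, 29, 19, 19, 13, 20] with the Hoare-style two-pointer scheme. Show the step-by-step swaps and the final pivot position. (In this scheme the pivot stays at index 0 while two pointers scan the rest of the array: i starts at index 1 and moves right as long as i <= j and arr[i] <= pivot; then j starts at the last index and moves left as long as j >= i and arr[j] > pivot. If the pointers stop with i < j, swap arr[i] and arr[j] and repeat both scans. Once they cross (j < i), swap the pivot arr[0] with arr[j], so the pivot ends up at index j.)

Hoare-style two-pointer partition with pivot = 20:

Initial array: [20, 23, 29, 19, 19, 13, 20]

Pointers start at i = 1, j = 6.
i stops at index 1 (arr[1]=23 > 20), j stops at index 6 (arr[6]=20 <= 20): swap arr[1] and arr[6], array becomes [20, 20, 29, 19, 19, 13, 23]
i stops at index 2 (arr[2]=29 > 20), j stops at index 5 (arr[5]=13 <= 20): swap arr[2] and arr[5], array becomes [20, 20, 13, 19, 19, 29, 23]
i ends at 5, j ends at 4: the pointers have crossed (j < i), so scanning stops.

Swap pivot arr[0] with arr[4] to place pivot at position 4: [19, 20, 13, 19, 20, 29, 23]
Pivot position: 4

After partitioning with pivot 20, the array becomes [19, 20, 13, 19, 20, 29, 23]. The pivot is placed at index 4. All elements to the left of the pivot are <= 20, and all elements to the right are > 20.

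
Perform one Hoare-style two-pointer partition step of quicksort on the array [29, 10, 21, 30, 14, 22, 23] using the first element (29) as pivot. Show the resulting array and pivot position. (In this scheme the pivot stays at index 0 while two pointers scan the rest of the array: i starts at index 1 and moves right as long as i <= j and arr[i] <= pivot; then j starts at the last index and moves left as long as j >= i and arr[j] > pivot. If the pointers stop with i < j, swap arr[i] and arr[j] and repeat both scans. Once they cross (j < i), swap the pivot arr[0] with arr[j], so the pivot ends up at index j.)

Hoare-style two-pointer partition with pivot = 29:

Initial array: [29, 10, 21, 30, 14, 22, 23]

Pointers start at i = 1, j = 6.
i stops at index 3 (arr[3]=30 > 29), j stops at index 6 (arr[6]=23 <= 29): swap arr[3] and arr[6], array becomes [29, 10, 21, 23, 14, 22, 30]
i ends at 6, j ends at 5: the pointers have crossed (j < i), so scanning stops.

Swap pivot arr[0] with arr[5] to place pivot at position 5: [22, 10, 21, 23, 14, 29, 30]
Pivot position: 5

After partitioning with pivot 29, the array becomes [22, 10, 21, 23, 14, 29, 30]. The pivot is placed at index 5. All elements to the left of the pivot are <= 29, and all elements to the right are > 29.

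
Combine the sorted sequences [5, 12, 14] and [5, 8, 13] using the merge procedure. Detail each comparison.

Merging process:

Compare 5 vs 5: take 5 from left. Merged: [5]
Compare 12 vs 5: take 5 from right. Merged: [5, 5]
Compare 12 vs 8: take 8 from right. Merged: [5, 5, 8]
Compare 12 vs 13: take 12 from left. Merged: [5, 5, 8, 12]
Compare 14 vs 13: take 13 from right. Merged: [5, 5, 8, 12, 13]
Append remaining from left: [14]. Merged: [5, 5, 8, 12, 13, 14]

Final merged array: [5, 5, 8, 12, 13, 14]
Total comparisons: 5

The merged array is [5, 5, 8, 12, 13, 14], requiring 5 comparisons. The merge step runs in O(n) time where n is the total number of elements.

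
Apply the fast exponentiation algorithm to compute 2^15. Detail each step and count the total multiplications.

Computing 2^15 by squaring (build up from 2^1; each line after the first costs one multiplication):

2^1 = 2
2^2 = (2^1)^2 = 2^2 = 4
2^3 = 2 * 2^2 = 2 * 4 = 8
2^6 = (2^3)^2 = 8^2 = 64
2^7 = 2 * 2^6 = 2 * 64 = 128
2^14 = (2^7)^2 = 128^2 = 16384
2^15 = 2 * 2^14 = 2 * 16384 = 32768

Result: 32768
Multiplications needed: 6 (6 lines after 2^1)

2^15 = 32768. Using exponentiation by squaring, this requires 6 multiplications. The key idea: if the exponent is even, square the half-power; if odd, multiply by the base once.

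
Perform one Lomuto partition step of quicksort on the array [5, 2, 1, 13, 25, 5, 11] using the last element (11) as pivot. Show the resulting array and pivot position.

Lomuto partition with pivot = 11:

Initial array: [5, 2, 1, 13, 25, 5, 11]

arr[0]=5 <= 11: swap with position 0, array becomes [5, 2, 1, 13, 25, 5, 11]
arr[1]=2 <= 11: swap with position 1, array becomes [5, 2, 1, 13, 25, 5, 11]
arr[2]=1 <= 11: swap with position 2, array becomes [5, 2, 1, 13, 25, 5, 11]
arr[3]=13 > 11: no swap
arr[4]=25 > 11: no swap
arr[5]=5 <= 11: swap with position 3, array becomes [5, 2, 1, 5, 25, 13, 11]

Place pivot at position 4: [5, 2, 1, 5, 11, 13, 25]
Pivot position: 4

After partitioning with pivot 11, the array becomes [5, 2, 1, 5, 11, 13, 25]. The pivot is placed at index 4. All elements to the left of the pivot are <= 11, and all elements to the right are > 11.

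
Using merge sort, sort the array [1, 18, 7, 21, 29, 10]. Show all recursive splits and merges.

Merge sort trace:

Split: [1, 18, 7, 21, 29, 10] -> [1, 18, 7] and [21, 29, 10]
  Split: [1, 18, 7] -> [1] and [18, 7]
    Split: [18, 7] -> [18] and [7]
    Merge: [18] + [7] -> [7, 18]
  Merge: [1] + [7, 18] -> [1, 7, 18]
  Split: [21, 29, 10] -> [21] and [29, 10]
    Split: [29, 10] -> [29] and [10]
    Merge: [29] + [10] -> [10, 29]
  Merge: [21] + [10, 29] -> [10, 21, 29]
Merge: [1, 7, 18] + [10, 21, 29] -> [1, 7, 10, 18, 21, 29]

Final sorted array: [1, 7, 10, 18, 21, 29]

The merge sort proceeds by recursively splitting the array and merging sorted halves.
After all merges, the sorted array is [1, 7, 10, 18, 21, 29].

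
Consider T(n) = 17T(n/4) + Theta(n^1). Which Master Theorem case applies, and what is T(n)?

Master Theorem for T(n) = 17T(n/4) + O(n^1):

a = 17, b = 4, c = 1
log_b(a) = log_4(17) = 2.0437

Case 1: c = 1 < log_4(17) = 2.0437
T(n) = O(n^(log_4 17))

For T(n) = 17T(n/4) + O(n^1): log_4(17) = 2.0437. This is Case 1 of the Master Theorem (c < log_b(a), work dominated by leaves), giving O(n^(log_4 17)).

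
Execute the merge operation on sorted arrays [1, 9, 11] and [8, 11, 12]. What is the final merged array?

Merging process:

Compare 1 vs 8: take 1 from left. Merged: [1]
Compare 9 vs 8: take 8 from right. Merged: [1, 8]
Compare 9 vs 11: take 9 from left. Merged: [1, 8, 9]
Compare 11 vs 11: take 11 from left. Merged: [1, 8, 9, 11]
Append remaining from right: [11, 12]. Merged: [1, 8, 9, 11, 11, 12]

Final merged array: [1, 8, 9, 11, 11, 12]
Total comparisons: 4

The merged array is [1, 8, 9, 11, 11, 12], requiring 4 comparisons. The merge step runs in O(n) time where n is the total number of elements.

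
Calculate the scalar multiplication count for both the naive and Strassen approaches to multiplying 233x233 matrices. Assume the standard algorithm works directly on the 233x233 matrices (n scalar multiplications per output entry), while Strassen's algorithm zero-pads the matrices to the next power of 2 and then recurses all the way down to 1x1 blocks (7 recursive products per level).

Matrix multiplication for 233x233 matrices:

Strassen's algorithm requires power-of-2 dimensions. Pad 233x233 to 256x256 (next power of 2).

Standard algorithm: 233^3 = 12649337 multiplications
Strassen's algorithm: 7^(log2(256)) = 7^8 = 5764801 multiplications
Savings: 12649337 - 5764801 = 6884536 multiplications

Standard: 12649337 multiplications (233^3). Strassen: 5764801 multiplications (7^8, after padding to 256x256). Strassen reduces 8 recursive multiplications to 7 at each level.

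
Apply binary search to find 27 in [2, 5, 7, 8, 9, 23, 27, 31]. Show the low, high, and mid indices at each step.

Binary search for 27 in [2, 5, 7, 8, 9, 23, 27, 31]:

lo=0, hi=7, mid=3, arr[mid]=8 -> 8 < 27, search right half
lo=4, hi=7, mid=5, arr[mid]=23 -> 23 < 27, search right half
lo=6, hi=7, mid=6, arr[mid]=27 -> Found target at index 6!

Binary search finds 27 at index 6 after 3 comparisons. The search repeatedly halves the search space by comparing with the middle element.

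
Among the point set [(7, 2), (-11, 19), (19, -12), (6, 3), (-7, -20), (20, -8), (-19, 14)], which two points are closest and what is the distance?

Computing all pairwise distances among 7 points:

d((7, 2), (-11, 19)) = 24.7588
d((7, 2), (19, -12)) = 18.4391
d((7, 2), (6, 3)) = 1.4142 <-- minimum
d((7, 2), (-7, -20)) = 26.0768
d((7, 2), (20, -8)) = 16.4012
d((7, 2), (-19, 14)) = 28.6356
d((-11, 19), (19, -12)) = 43.1393
d((-11, 19), (6, 3)) = 23.3452
d((-11, 19), (-7, -20)) = 39.2046
d((-11, 19), (20, -8)) = 41.1096
d((-11, 19), (-19, 14)) = 9.434
d((19, -12), (6, 3)) = 19.8494
d((19, -12), (-7, -20)) = 27.2029
d((19, -12), (20, -8)) = 4.1231
d((19, -12), (-19, 14)) = 46.0435
d((6, 3), (-7, -20)) = 26.4197
d((6, 3), (20, -8)) = 17.8045
d((6, 3), (-19, 14)) = 27.313
d((-7, -20), (20, -8)) = 29.5466
d((-7, -20), (-19, 14)) = 36.0555
d((20, -8), (-19, 14)) = 44.7772

Closest pair: (7, 2) and (6, 3) with distance 1.4142

The closest pair is (7, 2) and (6, 3) with Euclidean distance 1.4142. For 7 points, brute-force pairwise comparison is shown above. For large n, the divide-and-conquer algorithm (sort by x, recurse on halves, check the dividing strip) achieves O(n log n).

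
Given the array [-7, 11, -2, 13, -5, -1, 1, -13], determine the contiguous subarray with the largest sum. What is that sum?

Using Kadane's algorithm on [-7, 11, -2, 13, -5, -1, 1, -13]:

Scanning through the array:
Position 1 (value 11): max_ending_here = 11, max_so_far = 11
Position 2 (value -2): max_ending_here = 9, max_so_far = 11
Position 3 (value 13): max_ending_here = 22, max_so_far = 22
Position 4 (value -5): max_ending_here = 17, max_so_far = 22
Position 5 (value -1): max_ending_here = 16, max_so_far = 22
Position 6 (value 1): max_ending_here = 17, max_so_far = 22
Position 7 (value -13): max_ending_here = 4, max_so_far = 22

Maximum subarray: [11, -2, 13]
Maximum sum: 22

The maximum subarray is [11, -2, 13] with sum 22. This subarray runs from index 1 to index 3.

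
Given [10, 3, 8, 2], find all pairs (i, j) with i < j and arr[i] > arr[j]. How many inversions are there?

Finding inversions in [10, 3, 8, 2]:

(0, 1): arr[0]=10 > arr[1]=3
(0, 2): arr[0]=10 > arr[2]=8
(0, 3): arr[0]=10 > arr[3]=2
(1, 3): arr[1]=3 > arr[3]=2
(2, 3): arr[2]=8 > arr[3]=2

Total inversions: 5

The array has 5 inversion(s): (0,1), (0,2), (0,3), (1,3), (2,3). Each pair (i,j) satisfies i < j and arr[i] > arr[j].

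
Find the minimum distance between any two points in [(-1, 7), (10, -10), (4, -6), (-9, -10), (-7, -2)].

Computing all pairwise distances among 5 points:

d((-1, 7), (10, -10)) = 20.2485
d((-1, 7), (4, -6)) = 13.9284
d((-1, 7), (-9, -10)) = 18.7883
d((-1, 7), (-7, -2)) = 10.8167
d((10, -10), (4, -6)) = 7.2111 <-- minimum
d((10, -10), (-9, -10)) = 19.0
d((10, -10), (-7, -2)) = 18.7883
d((4, -6), (-9, -10)) = 13.6015
d((4, -6), (-7, -2)) = 11.7047
d((-9, -10), (-7, -2)) = 8.2462

Closest pair: (10, -10) and (4, -6) with distance 7.2111

The closest pair is (10, -10) and (4, -6) with Euclidean distance 7.2111. For 5 points, brute-force pairwise comparison is shown above. For large n, the divide-and-conquer algorithm (sort by x, recurse on halves, check the dividing strip) achieves O(n log n).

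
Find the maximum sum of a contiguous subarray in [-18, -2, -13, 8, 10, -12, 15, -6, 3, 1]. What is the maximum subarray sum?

Using Kadane's algorithm on [-18, -2, -13, 8, 10, -12, 15, -6, 3, 1]:

Scanning through the array:
Position 1 (value -2): max_ending_here = -2, max_so_far = -2
Position 2 (value -13): max_ending_here = -13, max_so_far = -2
Position 3 (value 8): max_ending_here = 8, max_so_far = 8
Position 4 (value 10): max_ending_here = 18, max_so_far = 18
Position 5 (value -12): max_ending_here = 6, max_so_far = 18
Position 6 (value 15): max_ending_here = 21, max_so_far = 21
Position 7 (value -6): max_ending_here = 15, max_so_far = 21
Position 8 (value 3): max_ending_here = 18, max_so_far = 21
Position 9 (value 1): max_ending_here = 19, max_so_far = 21

Maximum subarray: [8, 10, -12, 15]
Maximum sum: 21

The maximum subarray is [8, 10, -12, 15] with sum 21. This subarray runs from index 3 to index 6.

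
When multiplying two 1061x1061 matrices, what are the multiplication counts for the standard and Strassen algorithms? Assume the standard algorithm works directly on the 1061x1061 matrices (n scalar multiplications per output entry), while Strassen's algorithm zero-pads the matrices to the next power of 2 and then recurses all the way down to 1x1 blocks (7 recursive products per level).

Matrix multiplication for 1061x1061 matrices:

Strassen's algorithm requires power-of-2 dimensions. Pad 1061x1061 to 2048x2048 (next power of 2).

Standard algorithm: 1061^3 = 1194389981 multiplications
Strassen's algorithm: 7^(log2(2048)) = 7^11 = 1977326743 multiplications
Difference: 1194389981 - 1977326743 = -782936762 (Strassen uses MORE here due to padding overhead — for small or just-over-power-of-2 n, padding can outweigh the per-level savings)

Standard: 1194389981 multiplications (1061^3). Strassen: 1977326743 multiplications (7^11, after padding to 2048x2048). Strassen reduces 8 recursive multiplications to 7 at each level.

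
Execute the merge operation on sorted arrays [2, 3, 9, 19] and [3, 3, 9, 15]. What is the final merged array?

Merging process:

Compare 2 vs 3: take 2 from left. Merged: [2]
Compare 3 vs 3: take 3 from left. Merged: [2, 3]
Compare 9 vs 3: take 3 from right. Merged: [2, 3, 3]
Compare 9 vs 3: take 3 from right. Merged: [2, 3, 3, 3]
Compare 9 vs 9: take 9 from left. Merged: [2, 3, 3, 3, 9]
Compare 19 vs 9: take 9 from right. Merged: [2, 3, 3, 3, 9, 9]
Compare 19 vs 15: take 15 from right. Merged: [2, 3, 3, 3, 9, 9, 15]
Append remaining from left: [19]. Merged: [2, 3, 3, 3, 9, 9, 15, 19]

Final merged array: [2, 3, 3, 3, 9, 9, 15, 19]
Total comparisons: 7

The merged array is [2, 3, 3, 3, 9, 9, 15, 19], requiring 7 comparisons. The merge step runs in O(n) time where n is the total number of elements.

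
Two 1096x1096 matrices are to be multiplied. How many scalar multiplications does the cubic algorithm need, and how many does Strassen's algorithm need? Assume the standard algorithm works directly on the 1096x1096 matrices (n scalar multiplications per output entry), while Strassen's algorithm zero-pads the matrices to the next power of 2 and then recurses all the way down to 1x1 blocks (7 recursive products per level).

Matrix multiplication for 1096x1096 matrices:

Strassen's algorithm requires power-of-2 dimensions. Pad 1096x1096 to 2048x2048 (next power of 2).

Standard algorithm: 1096^3 = 1316532736 multiplications
Strassen's algorithm: 7^(log2(2048)) = 7^11 = 1977326743 multiplications
Difference: 1316532736 - 1977326743 = -660794007 (Strassen uses MORE here due to padding overhead — for small or just-over-power-of-2 n, padding can outweigh the per-level savings)

Standard: 1316532736 multiplications (1096^3). Strassen: 1977326743 multiplications (7^11, after padding to 2048x2048). Strassen reduces 8 recursive multiplications to 7 at each level.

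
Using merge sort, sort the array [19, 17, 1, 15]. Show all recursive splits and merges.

Merge sort trace:

Split: [19, 17, 1, 15] -> [19, 17] and [1, 15]
  Split: [19, 17] -> [19] and [17]
  Merge: [19] + [17] -> [17, 19]
  Split: [1, 15] -> [1] and [15]
  Merge: [1] + [15] -> [1, 15]
Merge: [17, 19] + [1, 15] -> [1, 15, 17, 19]

Final sorted array: [1, 15, 17, 19]

The merge sort proceeds by recursively splitting the array and merging sorted halves.
After all merges, the sorted array is [1, 15, 17, 19].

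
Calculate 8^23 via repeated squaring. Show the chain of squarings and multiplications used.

Computing 8^23 by squaring (build up from 8^1; each line after the first costs one multiplication):

8^1 = 8
8^2 = (8^1)^2 = 8^2 = 64
8^4 = (8^2)^2 = 64^2 = 4096
8^5 = 8 * 8^4 = 8 * 4096 = 32768
8^10 = (8^5)^2 = 32768^2 = 1073741824
8^11 = 8 * 8^10 = 8 * 1073741824 = 8589934592
8^22 = (8^11)^2 = 8589934592^2 = 73786976294838206464
8^23 = 8 * 8^22 = 8 * 73786976294838206464 = 590295810358705651712

Result: 590295810358705651712
Multiplications needed: 7 (7 lines after 8^1)

8^23 = 590295810358705651712. Using exponentiation by squaring, this requires 7 multiplications. The key idea: if the exponent is even, square the half-power; if odd, multiply by the base once.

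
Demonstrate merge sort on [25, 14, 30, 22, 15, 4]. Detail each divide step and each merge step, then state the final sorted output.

Merge sort trace:

Split: [25, 14, 30, 22, 15, 4] -> [25, 14, 30] and [22, 15, 4]
  Split: [25, 14, 30] -> [25] and [14, 30]
    Split: [14, 30] -> [14] and [30]
    Merge: [14] + [30] -> [14, 30]
  Merge: [25] + [14, 30] -> [14, 25, 30]
  Split: [22, 15, 4] -> [22] and [15, 4]
    Split: [15, 4] -> [15] and [4]
    Merge: [15] + [4] -> [4, 15]
  Merge: [22] + [4, 15] -> [4, 15, 22]
Merge: [14, 25, 30] + [4, 15, 22] -> [4, 14, 15, 22, 25, 30]

Final sorted array: [4, 14, 15, 22, 25, 30]

The merge sort proceeds by recursively splitting the array and merging sorted halves.
After all merges, the sorted array is [4, 14, 15, 22, 25, 30].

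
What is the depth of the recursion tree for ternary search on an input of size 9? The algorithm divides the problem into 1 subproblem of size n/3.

For divide and conquer with division factor 3:

Problem sizes at each level:
Level 0: 9
Level 1: 3
Level 2: 1

The root is level 0 and the size-1 base case is level 2 (the tree spans levels 0 through 2, i.e. 3 levels counting the root), so the depth is the number of divisions: log_3(9) = 2

The recursion tree depth is log_3(9) = 2. At each level, the problem size is divided by 3, so it takes 2 divisions to reduce to a base case of size 1. The algorithm makes 1 recursive call at each level.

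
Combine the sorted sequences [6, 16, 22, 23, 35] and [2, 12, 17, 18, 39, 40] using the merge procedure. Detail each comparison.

Merging process:

Compare 6 vs 2: take 2 from right. Merged: [2]
Compare 6 vs 12: take 6 from left. Merged: [2, 6]
Compare 16 vs 12: take 12 from right. Merged: [2, 6, 12]
Compare 16 vs 17: take 16 from left. Merged: [2, 6, 12, 16]
Compare 22 vs 17: take 17 from right. Merged: [2, 6, 12, 16, 17]
Compare 22 vs 18: take 18 from right. Merged: [2, 6, 12, 16, 17, 18]
Compare 22 vs 39: take 22 from left. Merged: [2, 6, 12, 16, 17, 18, 22]
Compare 23 vs 39: take 23 from left. Merged: [2, 6, 12, 16, 17, 18, 22, 23]
Compare 35 vs 39: take 35 from left. Merged: [2, 6, 12, 16, 17, 18, 22, 23, 35]
Append remaining from right: [39, 40]. Merged: [2, 6, 12, 16, 17, 18, 22, 23, 35, 39, 40]

Final merged array: [2, 6, 12, 16, 17, 18, 22, 23, 35, 39, 40]
Total comparisons: 9

The merged array is [2, 6, 12, 16, 17, 18, 22, 23, 35, 39, 40], requiring 9 comparisons. The merge step runs in O(n) time where n is the total number of elements.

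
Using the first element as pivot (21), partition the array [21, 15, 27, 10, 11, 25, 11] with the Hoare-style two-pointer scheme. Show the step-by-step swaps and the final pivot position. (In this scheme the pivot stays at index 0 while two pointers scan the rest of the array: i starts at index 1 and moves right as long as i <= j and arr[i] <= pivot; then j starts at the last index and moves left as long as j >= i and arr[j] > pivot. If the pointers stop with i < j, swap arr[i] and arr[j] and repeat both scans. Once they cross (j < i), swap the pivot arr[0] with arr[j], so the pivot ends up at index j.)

Hoare-style two-pointer partition with pivot = 21:

Initial array: [21, 15, 27, 10, 11, 25, 11]

Pointers start at i = 1, j = 6.
i stops at index 2 (arr[2]=27 > 21), j stops at index 6 (arr[6]=11 <= 21): swap arr[2] and arr[6], array becomes [21, 15, 11, 10, 11, 25, 27]
i ends at 5, j ends at 4: the pointers have crossed (j < i), so scanning stops.

Swap pivot arr[0] with arr[4] to place pivot at position 4: [11, 15, 11, 10, 21, 25, 27]
Pivot position: 4

After partitioning with pivot 21, the array becomes [11, 15, 11, 10, 21, 25, 27]. The pivot is placed at index 4. All elements to the left of the pivot are <= 21, and all elements to the right are > 21.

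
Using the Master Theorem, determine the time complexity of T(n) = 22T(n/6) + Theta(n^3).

Master Theorem for T(n) = 22T(n/6) + O(n^3):

a = 22, b = 6, c = 3
log_b(a) = log_6(22) = 1.7251

Case 3: c = 3 > log_6(22) = 1.7251
T(n) = O(n^3) = O(n^3)

For T(n) = 22T(n/6) + O(n^3): log_6(22) = 1.7251. This is Case 3 of the Master Theorem (c > log_b(a), work dominated by root), giving O(n^3).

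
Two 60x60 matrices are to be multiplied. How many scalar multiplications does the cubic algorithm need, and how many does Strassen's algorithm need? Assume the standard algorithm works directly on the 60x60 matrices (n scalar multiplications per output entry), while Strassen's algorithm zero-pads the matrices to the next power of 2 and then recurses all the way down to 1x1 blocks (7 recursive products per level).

Matrix multiplication for 60x60 matrices:

Strassen's algorithm requires power-of-2 dimensions. Pad 60x60 to 64x64 (next power of 2).

Standard algorithm: 60^3 = 216000 multiplications
Strassen's algorithm: 7^(log2(64)) = 7^6 = 117649 multiplications
Savings: 216000 - 117649 = 98351 multiplications

Standard: 216000 multiplications (60^3). Strassen: 117649 multiplications (7^6, after padding to 64x64). Strassen reduces 8 recursive multiplications to 7 at each level.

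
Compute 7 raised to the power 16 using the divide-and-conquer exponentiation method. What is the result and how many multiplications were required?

Computing 7^16 by squaring (build up from 7^1; each line after the first costs one multiplication):

7^1 = 7
7^2 = (7^1)^2 = 7^2 = 49
7^4 = (7^2)^2 = 49^2 = 2401
7^8 = (7^4)^2 = 2401^2 = 5764801
7^16 = (7^8)^2 = 5764801^2 = 33232930569601

Result: 33232930569601
Multiplications needed: 4 (4 lines after 7^1)

7^16 = 33232930569601. Using exponentiation by squaring, this requires 4 multiplications. The key idea: if the exponent is even, square the half-power; if odd, multiply by the base once.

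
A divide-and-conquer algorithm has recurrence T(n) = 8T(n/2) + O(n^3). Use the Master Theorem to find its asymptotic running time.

Master Theorem for T(n) = 8T(n/2) + O(n^3):

a = 8, b = 2, c = 3
log_b(a) = log_2(8) = 3.0000

Case 2: c = 3 = log_2(8) = 3.0000
T(n) = O(n^3 log n) = O(n^3 log n)

For T(n) = 8T(n/2) + O(n^3): log_2(8) = 3.0000. This is Case 2 of the Master Theorem (c = log_b(a), equal work at all levels), giving O(n^3 log n).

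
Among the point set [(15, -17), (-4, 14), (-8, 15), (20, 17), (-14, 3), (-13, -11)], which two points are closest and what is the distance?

Computing all pairwise distances among 6 points:

d((15, -17), (-4, 14)) = 36.3593
d((15, -17), (-8, 15)) = 39.4081
d((15, -17), (20, 17)) = 34.3657
d((15, -17), (-14, 3)) = 35.2278
d((15, -17), (-13, -11)) = 28.6356
d((-4, 14), (-8, 15)) = 4.1231 <-- minimum
d((-4, 14), (20, 17)) = 24.1868
d((-4, 14), (-14, 3)) = 14.8661
d((-4, 14), (-13, -11)) = 26.5707
d((-8, 15), (20, 17)) = 28.0713
d((-8, 15), (-14, 3)) = 13.4164
d((-8, 15), (-13, -11)) = 26.4764
d((20, 17), (-14, 3)) = 36.7696
d((20, 17), (-13, -11)) = 43.2782
d((-14, 3), (-13, -11)) = 14.0357

Closest pair: (-4, 14) and (-8, 15) with distance 4.1231

The closest pair is (-4, 14) and (-8, 15) with Euclidean distance 4.1231. For 6 points, brute-force pairwise comparison is shown above. For large n, the divide-and-conquer algorithm (sort by x, recurse on halves, check the dividing strip) achieves O(n log n).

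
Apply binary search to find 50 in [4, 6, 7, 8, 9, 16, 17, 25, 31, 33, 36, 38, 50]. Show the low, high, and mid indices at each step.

Binary search for 50 in [4, 6, 7, 8, 9, 16, 17, 25, 31, 33, 36, 38, 50]:

lo=0, hi=12, mid=6, arr[mid]=17 -> 17 < 50, search right half
lo=7, hi=12, mid=9, arr[mid]=33 -> 33 < 50, search right half
lo=10, hi=12, mid=11, arr[mid]=38 -> 38 < 50, search right half
lo=12, hi=12, mid=12, arr[mid]=50 -> Found target at index 12!

Binary search finds 50 at index 12 after 4 comparisons. The search repeatedly halves the search space by comparing with the middle element.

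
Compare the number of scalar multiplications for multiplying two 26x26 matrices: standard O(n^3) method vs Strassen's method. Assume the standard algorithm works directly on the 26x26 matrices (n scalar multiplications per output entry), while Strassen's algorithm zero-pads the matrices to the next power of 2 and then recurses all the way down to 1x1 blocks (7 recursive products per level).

Matrix multiplication for 26x26 matrices:

Strassen's algorithm requires power-of-2 dimensions. Pad 26x26 to 32x32 (next power of 2).

Standard algorithm: 26^3 = 17576 multiplications
Strassen's algorithm: 7^(log2(32)) = 7^5 = 16807 multiplications
Savings: 17576 - 16807 = 769 multiplications

Standard: 17576 multiplications (26^3). Strassen: 16807 multiplications (7^5, after padding to 32x32). Strassen reduces 8 recursive multiplications to 7 at each level.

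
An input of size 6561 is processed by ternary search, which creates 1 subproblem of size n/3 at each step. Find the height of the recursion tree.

For divide and conquer with division factor 3:

Problem sizes at each level:
Level 0: 6561
Level 1: 2187
Level 2: 729
Level 3: 243
Level 4: 81
Level 5: 27
Level 6: 9
Level 7: 3
Level 8: 1

The root is level 0 and the size-1 base case is level 8 (the tree spans levels 0 through 8, i.e. 9 levels counting the root), so the depth is the number of divisions: log_3(6561) = 8

The recursion tree depth is log_3(6561) = 8. At each level, the problem size is divided by 3, so it takes 8 divisions to reduce to a base case of size 1. The algorithm makes 1 recursive call at each level.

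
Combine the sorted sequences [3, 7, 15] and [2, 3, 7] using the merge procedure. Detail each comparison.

Merging process:

Compare 3 vs 2: take 2 from right. Merged: [2]
Compare 3 vs 3: take 3 from left. Merged: [2, 3]
Compare 7 vs 3: take 3 from right. Merged: [2, 3, 3]
Compare 7 vs 7: take 7 from left. Merged: [2, 3, 3, 7]
Compare 15 vs 7: take 7 from right. Merged: [2, 3, 3, 7, 7]
Append remaining from left: [15]. Merged: [2, 3, 3, 7, 7, 15]

Final merged array: [2, 3, 3, 7, 7, 15]
Total comparisons: 5

The merged array is [2, 3, 3, 7, 7, 15], requiring 5 comparisons. The merge step runs in O(n) time where n is the total number of elements.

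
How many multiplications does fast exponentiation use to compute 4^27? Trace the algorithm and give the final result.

Computing 4^27 by squaring (build up from 4^1; each line after the first costs one multiplication):

4^1 = 4
4^2 = (4^1)^2 = 4^2 = 16
4^3 = 4 * 4^2 = 4 * 16 = 64
4^6 = (4^3)^2 = 64^2 = 4096
4^12 = (4^6)^2 = 4096^2 = 16777216
4^13 = 4 * 4^12 = 4 * 16777216 = 67108864
4^26 = (4^13)^2 = 67108864^2 = 4503599627370496
4^27 = 4 * 4^26 = 4 * 4503599627370496 = 18014398509481984

Result: 18014398509481984
Multiplications needed: 7 (7 lines after 4^1)

4^27 = 18014398509481984. Using exponentiation by squaring, this requires 7 multiplications. The key idea: if the exponent is even, square the half-power; if odd, multiply by the base once.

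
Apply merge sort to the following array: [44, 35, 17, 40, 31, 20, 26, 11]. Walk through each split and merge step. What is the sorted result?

Merge sort trace:

Split: [44, 35, 17, 40, 31, 20, 26, 11] -> [44, 35, 17, 40] and [31, 20, 26, 11]
  Split: [44, 35, 17, 40] -> [44, 35] and [17, 40]
    Split: [44, 35] -> [44] and [35]
    Merge: [44] + [35] -> [35, 44]
    Split: [17, 40] -> [17] and [40]
    Merge: [17] + [40] -> [17, 40]
  Merge: [35, 44] + [17, 40] -> [17, 35, 40, 44]
  Split: [31, 20, 26, 11] -> [31, 20] and [26, 11]
    Split: [31, 20] -> [31] and [20]
    Merge: [31] + [20] -> [20, 31]
    Split: [26, 11] -> [26] and [11]
    Merge: [26] + [11] -> [11, 26]
  Merge: [20, 31] + [11, 26] -> [11, 20, 26, 31]
Merge: [17, 35, 40, 44] + [11, 20, 26, 31] -> [11, 17, 20, 26, 31, 35, 40, 44]

Final sorted array: [11, 17, 20, 26, 31, 35, 40, 44]

The merge sort proceeds by recursively splitting the array and merging sorted halves.
After all merges, the sorted array is [11, 17, 20, 26, 31, 35, 40, 44].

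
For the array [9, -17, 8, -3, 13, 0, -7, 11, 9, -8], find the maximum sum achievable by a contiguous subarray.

Using Kadane's algorithm on [9, -17, 8, -3, 13, 0, -7, 11, 9, -8]:

Scanning through the array:
Position 1 (value -17): max_ending_here = -8, max_so_far = 9
Position 2 (value 8): max_ending_here = 8, max_so_far = 9
Position 3 (value -3): max_ending_here = 5, max_so_far = 9
Position 4 (value 13): max_ending_here = 18, max_so_far = 18
Position 5 (value 0): max_ending_here = 18, max_so_far = 18
Position 6 (value -7): max_ending_here = 11, max_so_far = 18
Position 7 (value 11): max_ending_here = 22, max_so_far = 22
Position 8 (value 9): max_ending_here = 31, max_so_far = 31
Position 9 (value -8): max_ending_here = 23, max_so_far = 31

Maximum subarray: [8, -3, 13, 0, -7, 11, 9]
Maximum sum: 31

The maximum subarray is [8, -3, 13, 0, -7, 11, 9] with sum 31. This subarray runs from index 2 to index 8.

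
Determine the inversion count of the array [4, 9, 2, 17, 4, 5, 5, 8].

Finding inversions in [4, 9, 2, 17, 4, 5, 5, 8]:

(0, 2): arr[0]=4 > arr[2]=2
(1, 2): arr[1]=9 > arr[2]=2
(1, 4): arr[1]=9 > arr[4]=4
(1, 5): arr[1]=9 > arr[5]=5
(1, 6): arr[1]=9 > arr[6]=5
(1, 7): arr[1]=9 > arr[7]=8
(3, 4): arr[3]=17 > arr[4]=4
(3, 5): arr[3]=17 > arr[5]=5
(3, 6): arr[3]=17 > arr[6]=5
(3, 7): arr[3]=17 > arr[7]=8

Total inversions: 10

The array has 10 inversion(s): (0,2), (1,2), (1,4), (1,5), (1,6), (1,7), (3,4), (3,5), (3,6), (3,7). Each pair (i,j) satisfies i < j and arr[i] > arr[j].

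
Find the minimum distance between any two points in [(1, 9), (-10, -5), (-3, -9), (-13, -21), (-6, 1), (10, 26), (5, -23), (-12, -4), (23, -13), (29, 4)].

Computing all pairwise distances among 10 points:

d((1, 9), (-10, -5)) = 17.8045
d((1, 9), (-3, -9)) = 18.4391
d((1, 9), (-13, -21)) = 33.1059
d((1, 9), (-6, 1)) = 10.6301
d((1, 9), (10, 26)) = 19.2354
d((1, 9), (5, -23)) = 32.249
d((1, 9), (-12, -4)) = 18.3848
d((1, 9), (23, -13)) = 31.1127
d((1, 9), (29, 4)) = 28.4429
d((-10, -5), (-3, -9)) = 8.0623
d((-10, -5), (-13, -21)) = 16.2788
d((-10, -5), (-6, 1)) = 7.2111
d((-10, -5), (10, 26)) = 36.8917
d((-10, -5), (5, -23)) = 23.4307
d((-10, -5), (-12, -4)) = 2.2361 <-- minimum
d((-10, -5), (23, -13)) = 33.9559
d((-10, -5), (29, 4)) = 40.025
d((-3, -9), (-13, -21)) = 15.6205
d((-3, -9), (-6, 1)) = 10.4403
d((-3, -9), (10, 26)) = 37.3363
d((-3, -9), (5, -23)) = 16.1245
d((-3, -9), (-12, -4)) = 10.2956
d((-3, -9), (23, -13)) = 26.3059
d((-3, -9), (29, 4)) = 34.5398
d((-13, -21), (-6, 1)) = 23.0868
d((-13, -21), (10, 26)) = 52.3259
d((-13, -21), (5, -23)) = 18.1108
d((-13, -21), (-12, -4)) = 17.0294
d((-13, -21), (23, -13)) = 36.8782
d((-13, -21), (29, 4)) = 48.8774
d((-6, 1), (10, 26)) = 29.6816
d((-6, 1), (5, -23)) = 26.4008
d((-6, 1), (-12, -4)) = 7.8102
d((-6, 1), (23, -13)) = 32.2025
d((-6, 1), (29, 4)) = 35.1283
d((10, 26), (5, -23)) = 49.2544
d((10, 26), (-12, -4)) = 37.2022
d((10, 26), (23, -13)) = 41.1096
d((10, 26), (29, 4)) = 29.0689
d((5, -23), (-12, -4)) = 25.4951
d((5, -23), (23, -13)) = 20.5913
d((5, -23), (29, 4)) = 36.1248
d((-12, -4), (23, -13)) = 36.1386
d((-12, -4), (29, 4)) = 41.7732
d((23, -13), (29, 4)) = 18.0278

Closest pair: (-10, -5) and (-12, -4) with distance 2.2361

The closest pair is (-10, -5) and (-12, -4) with Euclidean distance 2.2361. For 10 points, brute-force pairwise comparison is shown above. For large n, the divide-and-conquer algorithm (sort by x, recurse on halves, check the dividing strip) achieves O(n log n).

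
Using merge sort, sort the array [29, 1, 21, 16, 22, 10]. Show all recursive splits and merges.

Merge sort trace:

Split: [29, 1, 21, 16, 22, 10] -> [29, 1, 21] and [16, 22, 10]
  Split: [29, 1, 21] -> [29] and [1, 21]
    Split: [1, 21] -> [1] and [21]
    Merge: [1] + [21] -> [1, 21]
  Merge: [29] + [1, 21] -> [1, 21, 29]
  Split: [16, 22, 10] -> [16] and [22, 10]
    Split: [22, 10] -> [22] and [10]
    Merge: [22] + [10] -> [10, 22]
  Merge: [16] + [10, 22] -> [10, 16, 22]
Merge: [1, 21, 29] + [10, 16, 22] -> [1, 10, 16, 21, 22, 29]

Final sorted array: [1, 10, 16, 21, 22, 29]

The merge sort proceeds by recursively splitting the array and merging sorted halves.
After all merges, the sorted array is [1, 10, 16, 21, 22, 29].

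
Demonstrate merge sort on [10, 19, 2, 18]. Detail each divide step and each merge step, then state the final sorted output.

Merge sort trace:

Split: [10, 19, 2, 18] -> [10, 19] and [2, 18]
  Split: [10, 19] -> [10] and [19]
  Merge: [10] + [19] -> [10, 19]
  Split: [2, 18] -> [2] and [18]
  Merge: [2] + [18] -> [2, 18]
Merge: [10, 19] + [2, 18] -> [2, 10, 18, 19]

Final sorted array: [2, 10, 18, 19]

The merge sort proceeds by recursively splitting the array and merging sorted halves.
After all merges, the sorted array is [2, 10, 18, 19].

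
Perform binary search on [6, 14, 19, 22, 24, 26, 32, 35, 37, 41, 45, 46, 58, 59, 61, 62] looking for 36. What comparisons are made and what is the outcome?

Binary search for 36 in [6, 14, 19, 22, 24, 26, 32, 35, 37, 41, 45, 46, 58, 59, 61, 62]:

lo=0, hi=15, mid=7, arr[mid]=35 -> 35 < 36, search right half
lo=8, hi=15, mid=11, arr[mid]=46 -> 46 > 36, search left half
lo=8, hi=10, mid=9, arr[mid]=41 -> 41 > 36, search left half
lo=8, hi=8, mid=8, arr[mid]=37 -> 37 > 36, search left half
lo=8 > hi=7, target 36 not found

Binary search determines that 36 is not in the array after 4 comparisons. The search space was exhausted without finding the target.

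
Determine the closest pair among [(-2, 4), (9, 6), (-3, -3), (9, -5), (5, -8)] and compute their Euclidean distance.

Computing all pairwise distances among 5 points:

d((-2, 4), (9, 6)) = 11.1803
d((-2, 4), (-3, -3)) = 7.0711
d((-2, 4), (9, -5)) = 14.2127
d((-2, 4), (5, -8)) = 13.8924
d((9, 6), (-3, -3)) = 15.0
d((9, 6), (9, -5)) = 11.0
d((9, 6), (5, -8)) = 14.5602
d((-3, -3), (9, -5)) = 12.1655
d((-3, -3), (5, -8)) = 9.434
d((9, -5), (5, -8)) = 5.0 <-- minimum

Closest pair: (9, -5) and (5, -8) with distance 5.0

The closest pair is (9, -5) and (5, -8) with Euclidean distance 5.0. For 5 points, brute-force pairwise comparison is shown above. For large n, the divide-and-conquer algorithm (sort by x, recurse on halves, check the dividing strip) achieves O(n log n).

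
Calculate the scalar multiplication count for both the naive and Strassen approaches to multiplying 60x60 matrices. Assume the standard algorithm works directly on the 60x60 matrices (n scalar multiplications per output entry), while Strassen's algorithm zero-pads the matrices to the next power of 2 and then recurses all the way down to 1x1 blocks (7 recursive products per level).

Matrix multiplication for 60x60 matrices:

Strassen's algorithm requires power-of-2 dimensions. Pad 60x60 to 64x64 (next power of 2).

Standard algorithm: 60^3 = 216000 multiplications
Strassen's algorithm: 7^(log2(64)) = 7^6 = 117649 multiplications
Savings: 216000 - 117649 = 98351 multiplications

Standard: 216000 multiplications (60^3). Strassen: 117649 multiplications (7^6, after padding to 64x64). Strassen reduces 8 recursive multiplications to 7 at each level.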